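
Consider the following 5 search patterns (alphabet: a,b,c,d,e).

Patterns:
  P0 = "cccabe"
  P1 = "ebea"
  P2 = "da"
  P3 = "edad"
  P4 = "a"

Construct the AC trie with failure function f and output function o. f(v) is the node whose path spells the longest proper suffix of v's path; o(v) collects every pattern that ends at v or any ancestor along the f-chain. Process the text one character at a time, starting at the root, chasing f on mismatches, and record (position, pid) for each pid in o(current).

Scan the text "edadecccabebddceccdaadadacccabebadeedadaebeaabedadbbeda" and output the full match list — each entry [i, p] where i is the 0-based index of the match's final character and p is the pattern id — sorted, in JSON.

Build automaton:
Trie (insert patterns):
  0='ε' goto a→16 c→1 d→11 e→7
  1='c' goto c→2
  2='cc' goto c→3
  3='ccc' goto a→4
  4='ccca' goto b→5
  5='cccab' goto e→6
  6='cccabe' goto ·  [P0 ends]
  7='e' goto b→8 d→13
  8='eb' goto e→9
  9='ebe' goto a→10
  10='ebea' goto ·  [P1 ends]
  11='d' goto a→12
  12='da' goto ·  [P2 ends]
  13='ed' goto a→14
  14='eda' goto d→15
  15='edad' goto ·  [P3 ends]
  16='a' goto ·  [P4 ends]

Failure links (BFS by depth):
  n1('c'): parent n0 fail=0; on 'c' 0 → fail=0;  out ∅∪∅=∅
  n7('e'): parent n0 fail=0; on 'e' 0 → fail=0;  out ∅∪∅=∅
  n11('d'): parent n0 fail=0; on 'd' 0 → fail=0;  out ∅∪∅=∅
  n16('a'): parent n0 fail=0; on 'a' 0 → fail=0;  out {4}∪∅={4}
  n2('cc'): parent n1 fail=0; on 'c' 0 → fail=1;  out ∅∪∅=∅
  n8('eb'): parent n7 fail=0; on 'b' 0 → fail=0;  out ∅∪∅=∅
  n12('da'): parent n11 fail=0; on 'a' 0 → fail=16;  out {2}∪{4}={2,4}
  n13('ed'): parent n7 fail=0; on 'd' 0 → fail=11;  out ∅∪∅=∅
  n3('ccc'): parent n2 fail=1; on 'c' 1 → fail=2;  out ∅∪∅=∅
  n9('ebe'): parent n8 fail=0; on 'e' 0 → fail=7;  out ∅∪∅=∅
  n14('eda'): parent n13 fail=11; on 'a' 11 → fail=12;  out ∅∪{2,4}={2,4}
  n4('ccca'): parent n3 fail=2; on 'a' 2→1→0 → fail=16;  out ∅∪{4}={4}
  n10('ebea'): parent n9 fail=7; on 'a' 7→0 → fail=16;  out {1}∪{4}={1,4}
  n15('edad'): parent n14 fail=12; on 'd' 12→16→0 → fail=11;  out {3}∪∅={3}
  n5('cccab'): parent n4 fail=16; on 'b' 16→0 → fail=0;  out ∅∪∅=∅
  n6('cccabe'): parent n5 fail=0; on 'e' 0 → fail=7;  out {0}∪∅={0}

Scan:
i=0 'e': node 0→7
i=1 'd': node 7→13
i=2 'a': node 13→14  → match P2@[1:2],P4@[2:2]
i=3 'd': node 14→15  → match P3@[0:3]
i=4 'e': node 15→7 (fail-walked)
i=5 'c': node 7→1 (fail-walked)
i=6 'c': node 1→2
i=7 'c': node 2→3
i=8 'a': node 3→4  → match P4@[8:8]
i=9 'b': node 4→5
i=10 'e': node 5→6  → match P0@[5:10]
i=11 'b': node 6→8 (fail-walked)
i=12 'd': node 8→11 (fail-walked)
i=13 'd': node 11→11 (fail-walked)
i=14 'c': node 11→1 (fail-walked)
i=15 'e': node 1→7 (fail-walked)
i=16 'c': node 7→1 (fail-walked)
i=17 'c': node 1→2
i=18 'd': node 2→11 (fail-walked)
i=19 'a': node 11→12  → match P2@[18:19],P4@[19:19]
i=20 'a': node 12→16 (fail-walked)  → match P4@[20:20]
i=21 'd': node 16→11 (fail-walked)
i=22 'a': node 11→12  → match P2@[21:22],P4@[22:22]
i=23 'd': node 12→11 (fail-walked)
i=24 'a': node 11→12  → match P2@[23:24],P4@[24:24]
i=25 'c': node 12→1 (fail-walked)
i=26 'c': node 1→2
i=27 'c': node 2→3
i=28 'a': node 3→4  → match P4@[28:28]
i=29 'b': node 4→5
i=30 'e': node 5→6  → match P0@[25:30]
i=31 'b': node 6→8 (fail-walked)
i=32 'a': node 8→16 (fail-walked)  → match P4@[32:32]
i=33 'd': node 16→11 (fail-walked)
i=34 'e': node 11→7 (fail-walked)
i=35 'e': node 7→7 (fail-walked)
i=36 'd': node 7→13
i=37 'a': node 13→14  → match P2@[36:37],P4@[37:37]
i=38 'd': node 14→15  → match P3@[35:38]
i=39 'a': node 15→12 (fail-walked)  → match P2@[38:39],P4@[39:39]
i=40 'e': node 12→7 (fail-walked)
i=41 'b': node 7→8
i=42 'e': node 8→9
i=43 'a': node 9→10  → match P1@[40:43],P4@[43:43]
i=44 'a': node 10→16 (fail-walked)  → match P4@[44:44]
i=45 'b': node 16→0 (fail-walked)
i=46 'e': node 0→7
i=47 'd': node 7→13
i=48 'a': node 13→14  → match P2@[47:48],P4@[48:48]
i=49 'd': node 14→15  → match P3@[46:49]
i=50 'b': node 15→0 (fail-walked)
i=51 'b': node 0→0
i=52 'e': node 0→7
i=53 'd': node 7→13
i=54 'a': node 13→14  → match P2@[53:54],P4@[54:54]

Result: [[2,2],[2,4],[3,3],[8,4],[10,0],[19,2],[19,4],[20,4],[22,2],[22,4],[24,2],[24,4],[28,4],[30,0],[32,4],[37,2],[37,4],[38,3],[39,2],[39,4],[43,1],[43,4],[44,4],[48,2],[48,4],[49,3],[54,2],[54,4]]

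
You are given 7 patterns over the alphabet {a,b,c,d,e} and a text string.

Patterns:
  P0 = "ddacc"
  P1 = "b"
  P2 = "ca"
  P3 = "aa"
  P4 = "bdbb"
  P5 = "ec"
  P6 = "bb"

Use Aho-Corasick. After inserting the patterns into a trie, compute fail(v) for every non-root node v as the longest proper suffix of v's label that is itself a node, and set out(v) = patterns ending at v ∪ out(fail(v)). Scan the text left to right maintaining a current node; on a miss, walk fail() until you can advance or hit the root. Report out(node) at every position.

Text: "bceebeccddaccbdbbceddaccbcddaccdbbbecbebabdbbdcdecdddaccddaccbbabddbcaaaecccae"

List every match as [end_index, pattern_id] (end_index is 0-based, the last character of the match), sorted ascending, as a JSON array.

Construct AC machine:
Trie (insert patterns):
  0='ε' goto a→9 b→6 c→7 d→1 e→14
  1='d' goto d→2
  2='dd' goto a→3
  3='dda' goto c→4
  4='ddac' goto c→5
  5='ddacc' goto ·  ←P0
  6='b' goto b→16 d→11  ←P1
  7='c' goto a→8
  8='ca' goto ·  ←P2
  9='a' goto a→10
  10='aa' goto ·  ←P3
  11='bd' goto b→12
  12='bdb' goto b→13
  13='bdbb' goto ·  ←P4
  14='e' goto c→15
  15='ec' goto ·  ←P5
  16='bb' goto ·  ←P6

Failure links (BFS by depth):
  n1('d'): parent n0 fail=0; on 'd' 0 → fail=0;  out ∅∪∅=∅
  n6('b'): parent n0 fail=0; on 'b' 0 → fail=0;  out {1}∪∅={1}
  n7('c'): parent n0 fail=0; on 'c' 0 → fail=0;  out ∅∪∅=∅
  n9('a'): parent n0 fail=0; on 'a' 0 → fail=0;  out ∅∪∅=∅
  n14('e'): parent n0 fail=0; on 'e' 0 → fail=0;  out ∅∪∅=∅
  n2('dd'): parent n1 fail=0; on 'd' 0 → fail=1;  out ∅∪∅=∅
  n8('ca'): parent n7 fail=0; on 'a' 0 → fail=9;  out {2}∪∅={2}
  n10('aa'): parent n9 fail=0; on 'a' 0 → fail=9;  out {3}∪∅={3}
  n11('bd'): parent n6 fail=0; on 'd' 0 → fail=1;  out ∅∪∅=∅
  n15('ec'): parent n14 fail=0; on 'c' 0 → fail=7;  out {5}∪∅={5}
  n16('bb'): parent n6 fail=0; on 'b' 0 → fail=6;  out {6}∪{1}={1,6}
  n3('dda'): parent n2 fail=1; on 'a' 1→0 → fail=9;  out ∅∪∅=∅
  n12('bdb'): parent n11 fail=1; on 'b' 1→0 → fail=6;  out ∅∪{1}={1}
  n4('ddac'): parent n3 fail=9; on 'c' 9→0 → fail=7;  out ∅∪∅=∅
  n13('bdbb'): parent n12 fail=6; on 'b' 6 → fail=16;  out {4}∪{1,6}={1,4,6}
  n5('ddacc'): parent n4 fail=7; on 'c' 7→0 → fail=7;  out {0}∪∅={0}

Run:
[0] read 'b'  n0⇒n6  emit P1@[0:0]
[1] read 'c'  n6⇒n7 (fail-walked)
[2] read 'e'  n7⇒n14 (fail-walked)
[3] read 'e'  n14⇒n14 (fail-walked)
[4] read 'b'  n14⇒n6 (fail-walked)  emit P1@[4:4]
[5] read 'e'  n6⇒n14 (fail-walked)
[6] read 'c'  n14⇒n15  emit P5@[5:6]
[7] read 'c'  n15⇒n7 (fail-walked)
[8] read 'd'  n7⇒n1 (fail-walked)
[9] read 'd'  n1⇒n2
[10] read 'a'  n2⇒n3
[11] read 'c'  n3⇒n4
[12] read 'c'  n4⇒n5  emit P0@[8:12]
[13] read 'b'  n5⇒n6 (fail-walked)  emit P1@[13:13]
[14] read 'd'  n6⇒n11
[15] read 'b'  n11⇒n12  emit P1@[15:15]
[16] read 'b'  n12⇒n13  emit P1@[16:16],P4@[13:16],P6@[15:16]
[17] read 'c'  n13⇒n7 (fail-walked)
[18] read 'e'  n7⇒n14 (fail-walked)
[19] read 'd'  n14⇒n1 (fail-walked)
[20] read 'd'  n1⇒n2
[21] read 'a'  n2⇒n3
[22] read 'c'  n3⇒n4
[23] read 'c'  n4⇒n5  emit P0@[19:23]
[24] read 'b'  n5⇒n6 (fail-walked)  emit P1@[24:24]
[25] read 'c'  n6⇒n7 (fail-walked)
[26] read 'd'  n7⇒n1 (fail-walked)
[27] read 'd'  n1⇒n2
[28] read 'a'  n2⇒n3
[29] read 'c'  n3⇒n4
[30] read 'c'  n4⇒n5  emit P0@[26:30]
[31] read 'd'  n5⇒n1 (fail-walked)
[32] read 'b'  n1⇒n6 (fail-walked)  emit P1@[32:32]
[33] read 'b'  n6⇒n16  emit P1@[33:33],P6@[32:33]
[34] read 'b'  n16⇒n16 (fail-walked)  emit P1@[34:34],P6@[33:34]
[35] read 'e'  n16⇒n14 (fail-walked)
[36] read 'c'  n14⇒n15  emit P5@[35:36]
[37] read 'b'  n15⇒n6 (fail-walked)  emit P1@[37:37]
[38] read 'e'  n6⇒n14 (fail-walked)
[39] read 'b'  n14⇒n6 (fail-walked)  emit P1@[39:39]
[40] read 'a'  n6⇒n9 (fail-walked)
[41] read 'b'  n9⇒n6 (fail-walked)  emit P1@[41:41]
[42] read 'd'  n6⇒n11
[43] read 'b'  n11⇒n12  emit P1@[43:43]
[44] read 'b'  n12⇒n13  emit P1@[44:44],P4@[41:44],P6@[43:44]
[45] read 'd'  n13⇒n11 (fail-walked)
[46] read 'c'  n11⇒n7 (fail-walked)
[47] read 'd'  n7⇒n1 (fail-walked)
[48] read 'e'  n1⇒n14 (fail-walked)
[49] read 'c'  n14⇒n15  emit P5@[48:49]
[50] read 'd'  n15⇒n1 (fail-walked)
[51] read 'd'  n1⇒n2
[52] read 'd'  n2⇒n2 (fail-walked)
[53] read 'a'  n2⇒n3
[54] read 'c'  n3⇒n4
[55] read 'c'  n4⇒n5  emit P0@[51:55]
[56] read 'd'  n5⇒n1 (fail-walked)
[57] read 'd'  n1⇒n2
[58] read 'a'  n2⇒n3
[59] read 'c'  n3⇒n4
[60] read 'c'  n4⇒n5  emit P0@[56:60]
[61] read 'b'  n5⇒n6 (fail-walked)  emit P1@[61:61]
[62] read 'b'  n6⇒n16  emit P1@[62:62],P6@[61:62]
[63] read 'a'  n16⇒n9 (fail-walked)
[64] read 'b'  n9⇒n6 (fail-walked)  emit P1@[64:64]
[65] read 'd'  n6⇒n11
[66] read 'd'  n11⇒n2 (fail-walked)
[67] read 'b'  n2⇒n6 (fail-walked)  emit P1@[67:67]
[68] read 'c'  n6⇒n7 (fail-walked)
[69] read 'a'  n7⇒n8  emit P2@[68:69]
[70] read 'a'  n8⇒n10 (fail-walked)  emit P3@[69:70]
[71] read 'a'  n10⇒n10 (fail-walked)  emit P3@[70:71]
[72] read 'e'  n10⇒n14 (fail-walked)
[73] read 'c'  n14⇒n15  emit P5@[72:73]
[74] read 'c'  n15⇒n7 (fail-walked)
[75] read 'c'  n7⇒n7 (fail-walked)
[76] read 'a'  n7⇒n8  emit P2@[75:76]
[77] read 'e'  n8⇒n14 (fail-walked)

All matches (sorted): [[0,1],[4,1],[6,5],[12,0],[13,1],[15,1],[16,1],[16,4],[16,6],[23,0],[24,1],[30,0],[32,1],[33,1],[33,6],[34,1],[34,6],[36,5],[37,1],[39,1],[41,1],[43,1],[44,1],[44,4],[44,6],[49,5],[55,0],[60,0],[61,1],[62,1],[62,6],[64,1],[67,1],[69,2],[70,3],[71,3],[73,5],[76,2]]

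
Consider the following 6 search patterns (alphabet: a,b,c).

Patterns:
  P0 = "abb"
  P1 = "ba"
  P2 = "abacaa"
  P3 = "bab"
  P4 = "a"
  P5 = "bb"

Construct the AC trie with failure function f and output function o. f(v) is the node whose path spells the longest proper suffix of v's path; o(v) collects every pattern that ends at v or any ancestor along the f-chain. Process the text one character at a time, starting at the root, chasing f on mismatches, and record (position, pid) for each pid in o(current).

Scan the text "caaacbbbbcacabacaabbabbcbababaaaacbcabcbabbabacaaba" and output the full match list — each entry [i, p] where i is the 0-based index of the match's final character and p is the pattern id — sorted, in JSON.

Build:
Trie (insert patterns):
  n0 'ε': a→1 b→4
  n1 'a': b→2  ←P4
  n2 'ab': a→6 b→3
  n3 'abb': ·  ←P0
  n4 'b': a→5 b→11
  n5 'ba': b→10  ←P1
  n6 'aba': c→7
  n7 'abac': a→8
  n8 'abaca': a→9
  n9 'abacaa': ·  ←P2
  n10 'bab': ·  ←P3
  n11 'bb': ·  ←P5

BFS fail/out derivation:
  n1('a'): parent n0 fail=0; on 'a' 0 → fail=0;  out {4}∪∅={4}
  n4('b'): parent n0 fail=0; on 'b' 0 → fail=0;  out ∅∪∅=∅
  n2('ab'): parent n1 fail=0; on 'b' 0 → fail=4;  out ∅∪∅=∅
  n5('ba'): parent n4 fail=0; on 'a' 0 → fail=1;  out {1}∪{4}={1,4}
  n11('bb'): parent n4 fail=0; on 'b' 0 → fail=4;  out {5}∪∅={5}
  n3('abb'): parent n2 fail=4; on 'b' 4 → fail=11;  out {0}∪{5}={0,5}
  n6('aba'): parent n2 fail=4; on 'a' 4 → fail=5;  out ∅∪{1,4}={1,4}
  n10('bab'): parent n5 fail=1; on 'b' 1 → fail=2;  out {3}∪∅={3}
  n7('abac'): parent n6 fail=5; on 'c' 5→1→0 → fail=0;  out ∅∪∅=∅
  n8('abaca'): parent n7 fail=0; on 'a' 0 → fail=1;  out ∅∪{4}={4}
  n9('abacaa'): parent n8 fail=1; on 'a' 1→0 → fail=1;  out {2}∪{4}={2,4}

Text stream:
pos 0 'c': at 0
pos 1 'a': at 1  → match P4@[1:1]
pos 2 'a': at 1 (via fail)  → match P4@[2:2]
pos 3 'a': at 1 (via fail)  → match P4@[3:3]
pos 4 'c': at 0 (via fail)
pos 5 'b': at 4
pos 6 'b': at 11  → match P5@[5:6]
pos 7 'b': at 11 (via fail)  → match P5@[6:7]
pos 8 'b': at 11 (via fail)  → match P5@[7:8]
pos 9 'c': at 0 (via fail)
pos 10 'a': at 1  → match P4@[10:10]
pos 11 'c': at 0 (via fail)
pos 12 'a': at 1  → match P4@[12:12]
pos 13 'b': at 2
pos 14 'a': at 6  → match P1@[13:14],P4@[14:14]
pos 15 'c': at 7
pos 16 'a': at 8  → match P4@[16:16]
pos 17 'a': at 9  → match P2@[12:17],P4@[17:17]
pos 18 'b': at 2 (via fail)
pos 19 'b': at 3  → match P0@[17:19],P5@[18:19]
pos 20 'a': at 5 (via fail)  → match P1@[19:20],P4@[20:20]
pos 21 'b': at 10  → match P3@[19:21]
pos 22 'b': at 3 (via fail)  → match P0@[20:22],P5@[21:22]
pos 23 'c': at 0 (via fail)
pos 24 'b': at 4
pos 25 'a': at 5  → match P1@[24:25],P4@[25:25]
pos 26 'b': at 10  → match P3@[24:26]
pos 27 'a': at 6 (via fail)  → match P1@[26:27],P4@[27:27]
pos 28 'b': at 10 (via fail)  → match P3@[26:28]
pos 29 'a': at 6 (via fail)  → match P1@[28:29],P4@[29:29]
pos 30 'a': at 1 (via fail)  → match P4@[30:30]
pos 31 'a': at 1 (via fail)  → match P4@[31:31]
pos 32 'a': at 1 (via fail)  → match P4@[32:32]
pos 33 'c': at 0 (via fail)
pos 34 'b': at 4
pos 35 'c': at 0 (via fail)
pos 36 'a': at 1  → match P4@[36:36]
pos 37 'b': at 2
pos 38 'c': at 0 (via fail)
pos 39 'b': at 4
pos 40 'a': at 5  → match P1@[39:40],P4@[40:40]
pos 41 'b': at 10  → match P3@[39:41]
pos 42 'b': at 3 (via fail)  → match P0@[40:42],P5@[41:42]
pos 43 'a': at 5 (via fail)  → match P1@[42:43],P4@[43:43]
pos 44 'b': at 10  → match P3@[42:44]
pos 45 'a': at 6 (via fail)  → match P1@[44:45],P4@[45:45]
pos 46 'c': at 7
pos 47 'a': at 8  → match P4@[47:47]
pos 48 'a': at 9  → match P2@[43:48],P4@[48:48]
pos 49 'b': at 2 (via fail)
pos 50 'a': at 6  → match P1@[49:50],P4@[50:50]

Result: [[1,4],[2,4],[3,4],[6,5],[7,5],[8,5],[10,4],[12,4],[14,1],[14,4],[16,4],[17,2],[17,4],[19,0],[19,5],[20,1],[20,4],[21,3],[22,0],[22,5],[25,1],[25,4],[26,3],[27,1],[27,4],[28,3],[29,1],[29,4],[30,4],[31,4],[32,4],[36,4],[40,1],[40,4],[41,3],[42,0],[42,5],[43,1],[43,4],[44,3],[45,1],[45,4],[47,4],[48,2],[48,4],[50,1],[50,4]]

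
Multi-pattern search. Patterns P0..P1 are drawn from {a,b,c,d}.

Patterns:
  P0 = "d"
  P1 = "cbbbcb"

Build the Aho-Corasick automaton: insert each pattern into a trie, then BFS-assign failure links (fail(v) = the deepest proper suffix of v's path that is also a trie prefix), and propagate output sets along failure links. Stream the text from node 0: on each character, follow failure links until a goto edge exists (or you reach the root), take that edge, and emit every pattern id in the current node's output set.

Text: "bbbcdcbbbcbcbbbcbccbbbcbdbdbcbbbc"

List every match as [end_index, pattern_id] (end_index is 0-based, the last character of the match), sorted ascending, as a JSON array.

Build:
Trie nodes:
  n0 'ε': c→2 d→1
  n1 'd': ·  [P0 ends]
  n2 'c': b→3
  n3 'cb': b→4
  n4 'cbb': b→5
  n5 'cbbb': c→6
  n6 'cbbbc': b→7
  n7 'cbbbcb': ·  [P1 ends]

Failure links (BFS by depth):
  fail(1) 'd': from fail(0)=0 chase 'd': 0 ⇒ 0;  out={0}∪out(0)={0}
  fail(2) 'c': from fail(0)=0 chase 'c': 0 ⇒ 0;  out=∅∪out(0)=∅
  fail(3) 'cb': from fail(2)=0 chase 'b': 0 ⇒ 0;  out=∅∪out(0)=∅
  fail(4) 'cbb': from fail(3)=0 chase 'b': 0 ⇒ 0;  out=∅∪out(0)=∅
  fail(5) 'cbbb': from fail(4)=0 chase 'b': 0 ⇒ 0;  out=∅∪out(0)=∅
  fail(6) 'cbbbc': from fail(5)=0 chase 'c': 0 ⇒ 2;  out=∅∪out(2)=∅
  fail(7) 'cbbbcb': from fail(6)=2 chase 'b': 2 ⇒ 3;  out={1}∪out(3)={1}

Text stream:
i=0 'b': node 0→0
i=1 'b': node 0→0
i=2 'b': node 0→0
i=3 'c': node 0→2
i=4 'd': node 2→1 ·f  emit P0@[4:4]
i=5 'c': node 1→2 ·f
i=6 'b': node 2→3
i=7 'b': node 3→4
i=8 'b': node 4→5
i=9 'c': node 5→6
i=10 'b': node 6→7  emit P1@[5:10]
i=11 'c': node 7→2 ·f
i=12 'b': node 2→3
i=13 'b': node 3→4
i=14 'b': node 4→5
i=15 'c': node 5→6
i=16 'b': node 6→7  emit P1@[11:16]
i=17 'c': node 7→2 ·f
i=18 'c': node 2→2 ·f
i=19 'b': node 2→3
i=20 'b': node 3→4
i=21 'b': node 4→5
i=22 'c': node 5→6
i=23 'b': node 6→7  emit P1@[18:23]
i=24 'd': node 7→1 ·f  emit P0@[24:24]
i=25 'b': node 1→0 ·f
i=26 'd': node 0→1  emit P0@[26:26]
i=27 'b': node 1→0 ·f
i=28 'c': node 0→2
i=29 'b': node 2→3
i=30 'b': node 3→4
i=31 'b': node 4→5
i=32 'c': node 5→6

Result: [[4,0],[10,1],[16,1],[23,1],[24,0],[26,0]]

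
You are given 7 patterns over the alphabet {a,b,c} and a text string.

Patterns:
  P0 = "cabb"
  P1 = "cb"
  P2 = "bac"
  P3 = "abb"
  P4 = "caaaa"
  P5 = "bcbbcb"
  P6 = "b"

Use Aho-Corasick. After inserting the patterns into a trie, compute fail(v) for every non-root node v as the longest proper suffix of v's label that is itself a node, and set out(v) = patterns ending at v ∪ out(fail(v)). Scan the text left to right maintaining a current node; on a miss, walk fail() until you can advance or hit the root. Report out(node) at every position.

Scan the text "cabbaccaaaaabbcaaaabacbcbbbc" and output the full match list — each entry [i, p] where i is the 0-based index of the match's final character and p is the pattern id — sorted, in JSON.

Build automaton:
Trie (insert patterns):
  0='ε' goto a→9 b→6 c→1
  1='c' goto a→2 b→5
  2='ca' goto a→12 b→3
  3='cab' goto b→4
  4='cabb' goto ·  [P0 ends]
  5='cb' goto ·  [P1 ends]
  6='b' goto a→7 c→15  [P6 ends]
  7='ba' goto c→8
  8='bac' goto ·  [P2 ends]
  9='a' goto b→10
  10='ab' goto b→11
  11='abb' goto ·  [P3 ends]
  12='caa' goto a→13
  13='caaa' goto a→14
  14='caaaa' goto ·  [P4 ends]
  15='bc' goto b→16
  16='bcb' goto b→17
  17='bcbb' goto c→18
  18='bcbbc' goto b→19
  19='bcbbcb' goto ·  [P5 ends]

BFS fail/out derivation:
  fail(1) 'c': from fail(0)=0 chase 'c': 0 ⇒ 0;  out=∅∪out(0)=∅
  fail(6) 'b': from fail(0)=0 chase 'b': 0 ⇒ 0;  out={6}∪out(0)={6}
  fail(9) 'a': from fail(0)=0 chase 'a': 0 ⇒ 0;  out=∅∪out(0)=∅
  fail(2) 'ca': from fail(1)=0 chase 'a': 0 ⇒ 9;  out=∅∪out(9)=∅
  fail(5) 'cb': from fail(1)=0 chase 'b': 0 ⇒ 6;  out={1}∪out(6)={1,6}
  fail(7) 'ba': from fail(6)=0 chase 'a': 0 ⇒ 9;  out=∅∪out(9)=∅
  fail(10) 'ab': from fail(9)=0 chase 'b': 0 ⇒ 6;  out=∅∪out(6)={6}
  fail(15) 'bc': from fail(6)=0 chase 'c': 0 ⇒ 1;  out=∅∪out(1)=∅
  fail(3) 'cab': from fail(2)=9 chase 'b': 9 ⇒ 10;  out=∅∪out(10)={6}
  fail(8) 'bac': from fail(7)=9 chase 'c': 9→0 ⇒ 1;  out={2}∪out(1)={2}
  fail(11) 'abb': from fail(10)=6 chase 'b': 6→0 ⇒ 6;  out={3}∪out(6)={3,6}
  fail(12) 'caa': from fail(2)=9 chase 'a': 9→0 ⇒ 9;  out=∅∪out(9)=∅
  fail(16) 'bcb': from fail(15)=1 chase 'b': 1 ⇒ 5;  out=∅∪out(5)={1,6}
  fail(4) 'cabb': from fail(3)=10 chase 'b': 10 ⇒ 11;  out={0}∪out(11)={0,3,6}
  fail(13) 'caaa': from fail(12)=9 chase 'a': 9→0 ⇒ 9;  out=∅∪out(9)=∅
  fail(17) 'bcbb': from fail(16)=5 chase 'b': 5→6→0 ⇒ 6;  out=∅∪out(6)={6}
  fail(14) 'caaaa': from fail(13)=9 chase 'a': 9→0 ⇒ 9;  out={4}∪out(9)={4}
  fail(18) 'bcbbc': from fail(17)=6 chase 'c': 6 ⇒ 15;  out=∅∪out(15)=∅
  fail(19) 'bcbbcb': from fail(18)=15 chase 'b': 15 ⇒ 16;  out={5}∪out(16)={1,5,6}

Run:
[0] read 'c'  n0⇒n1
[1] read 'a'  n1⇒n2
[2] read 'b'  n2⇒n3  ** P6@[2:2]
[3] read 'b'  n3⇒n4  ** P0@[0:3],P3@[1:3],P6@[3:3]
[4] read 'a'  n4⇒n7 ·f
[5] read 'c'  n7⇒n8  ** P2@[3:5]
[6] read 'c'  n8⇒n1 ·f
[7] read 'a'  n1⇒n2
[8] read 'a'  n2⇒n12
[9] read 'a'  n12⇒n13
[10] read 'a'  n13⇒n14  ** P4@[6:10]
[11] read 'a'  n14⇒n9 ·f
[12] read 'b'  n9⇒n10  ** P6@[12:12]
[13] read 'b'  n10⇒n11  ** P3@[11:13],P6@[13:13]
[14] read 'c'  n11⇒n15 ·f
[15] read 'a'  n15⇒n2 ·f
[16] read 'a'  n2⇒n12
[17] read 'a'  n12⇒n13
[18] read 'a'  n13⇒n14  ** P4@[14:18]
[19] read 'b'  n14⇒n10 ·f  ** P6@[19:19]
[20] read 'a'  n10⇒n7 ·f
[21] read 'c'  n7⇒n8  ** P2@[19:21]
[22] read 'b'  n8⇒n5 ·f  ** P1@[21:22],P6@[22:22]
[23] read 'c'  n5⇒n15 ·f
[24] read 'b'  n15⇒n16  ** P1@[23:24],P6@[24:24]
[25] read 'b'  n16⇒n17  ** P6@[25:25]
[26] read 'b'  n17⇒n6 ·f  ** P6@[26:26]
[27] read 'c'  n6⇒n15

Matches: [[2,6],[3,0],[3,3],[3,6],[5,2],[10,4],[12,6],[13,3],[13,6],[18,4],[19,6],[21,2],[22,1],[22,6],[24,1],[24,6],[25,6],[26,6]]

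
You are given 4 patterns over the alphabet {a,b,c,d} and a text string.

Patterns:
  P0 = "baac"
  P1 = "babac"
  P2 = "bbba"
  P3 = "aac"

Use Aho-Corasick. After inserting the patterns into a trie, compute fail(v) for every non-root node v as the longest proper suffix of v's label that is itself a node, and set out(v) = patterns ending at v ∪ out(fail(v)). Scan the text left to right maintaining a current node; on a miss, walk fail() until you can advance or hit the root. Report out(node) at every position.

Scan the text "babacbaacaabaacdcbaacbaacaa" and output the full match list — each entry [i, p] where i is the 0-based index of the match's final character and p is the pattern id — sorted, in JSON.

Construct AC machine:
Trie (insert patterns):
  n0 'ε': a→11 b→1
  n1 'b': a→2 b→8
  n2 'ba': a→3 b→5
  n3 'baa': c→4
  n4 'baac': ·  ←P0
  n5 'bab': a→6
  n6 'baba': c→7
  n7 'babac': ·  ←P1
  n8 'bb': b→9
  n9 'bbb': a→10
  n10 'bbba': ·  ←P2
  n11 'a': a→12
  n12 'aa': c→13
  n13 'aac': ·  ←P3

Failure links (BFS by depth):
  n1('b'): parent n0 fail=0; on 'b' 0 → fail=0;  out ∅∪∅=∅
  n11('a'): parent n0 fail=0; on 'a' 0 → fail=0;  out ∅∪∅=∅
  n2('ba'): parent n1 fail=0; on 'a' 0 → fail=11;  out ∅∪∅=∅
  n8('bb'): parent n1 fail=0; on 'b' 0 → fail=1;  out ∅∪∅=∅
  n12('aa'): parent n11 fail=0; on 'a' 0 → fail=11;  out ∅∪∅=∅
  n3('baa'): parent n2 fail=11; on 'a' 11 → fail=12;  out ∅∪∅=∅
  n5('bab'): parent n2 fail=11; on 'b' 11→0 → fail=1;  out ∅∪∅=∅
  n9('bbb'): parent n8 fail=1; on 'b' 1 → fail=8;  out ∅∪∅=∅
  n13('aac'): parent n12 fail=11; on 'c' 11→0 → fail=0;  out {3}∪∅={3}
  n4('baac'): parent n3 fail=12; on 'c' 12 → fail=13;  out {0}∪{3}={0,3}
  n6('baba'): parent n5 fail=1; on 'a' 1 → fail=2;  out ∅∪∅=∅
  n10('bbba'): parent n9 fail=8; on 'a' 8→1 → fail=2;  out {2}∪∅={2}
  n7('babac'): parent n6 fail=2; on 'c' 2→11→0 → fail=0;  out {1}∪∅={1}

Text stream:
pos 0 'b': at 1
pos 1 'a': at 2
pos 2 'b': at 5
pos 3 'a': at 6
pos 4 'c': at 7  ** P1@[0:4]
pos 5 'b': at 1 (fail-walked)
pos 6 'a': at 2
pos 7 'a': at 3
pos 8 'c': at 4  ** P0@[5:8],P3@[6:8]
pos 9 'a': at 11 (fail-walked)
pos 10 'a': at 12
pos 11 'b': at 1 (fail-walked)
pos 12 'a': at 2
pos 13 'a': at 3
pos 14 'c': at 4  ** P0@[11:14],P3@[12:14]
pos 15 'd': at 0 (fail-walked)
pos 16 'c': at 0
pos 17 'b': at 1
pos 18 'a': at 2
pos 19 'a': at 3
pos 20 'c': at 4  ** P0@[17:20],P3@[18:20]
pos 21 'b': at 1 (fail-walked)
pos 22 'a': at 2
pos 23 'a': at 3
pos 24 'c': at 4  ** P0@[21:24],P3@[22:24]
pos 25 'a': at 11 (fail-walked)
pos 26 'a': at 12

Result: [[4,1],[8,0],[8,3],[14,0],[14,3],[20,0],[20,3],[24,0],[24,3]]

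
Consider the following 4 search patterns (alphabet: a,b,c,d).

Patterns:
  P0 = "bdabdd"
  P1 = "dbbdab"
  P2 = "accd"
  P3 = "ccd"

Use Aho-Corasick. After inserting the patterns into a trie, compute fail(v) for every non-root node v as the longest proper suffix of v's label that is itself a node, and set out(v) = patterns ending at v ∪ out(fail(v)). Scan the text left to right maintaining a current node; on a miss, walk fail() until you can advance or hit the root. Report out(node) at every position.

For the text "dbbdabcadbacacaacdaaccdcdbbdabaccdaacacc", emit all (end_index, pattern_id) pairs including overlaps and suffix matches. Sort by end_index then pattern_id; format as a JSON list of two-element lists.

Construct AC machine:
Trie nodes:
  n0 'ε': a→13 b→1 c→17 d→7
  n1 'b': d→2
  n2 'bd': a→3
  n3 'bda': b→4
  n4 'bdab': d→5
  n5 'bdabd': d→6
  n6 'bdabdd': ·  [P0 ends]
  n7 'd': b→8
  n8 'db': b→9
  n9 'dbb': d→10
  n10 'dbbd': a→11
  n11 'dbbda': b→12
  n12 'dbbdab': ·  [P1 ends]
  n13 'a': c→14
  n14 'ac': c→15
  n15 'acc': d→16
  n16 'accd': ·  [P2 ends]
  n17 'c': c→18
  n18 'cc': d→19
  n19 'ccd': ·  [P3 ends]

BFS fail/out derivation:
  fail(1) 'b': from fail(0)=0 chase 'b': 0 ⇒ 0;  out=∅∪out(0)=∅
  fail(7) 'd': from fail(0)=0 chase 'd': 0 ⇒ 0;  out=∅∪out(0)=∅
  fail(13) 'a': from fail(0)=0 chase 'a': 0 ⇒ 0;  out=∅∪out(0)=∅
  fail(17) 'c': from fail(0)=0 chase 'c': 0 ⇒ 0;  out=∅∪out(0)=∅
  fail(2) 'bd': from fail(1)=0 chase 'd': 0 ⇒ 7;  out=∅∪out(7)=∅
  fail(8) 'db': from fail(7)=0 chase 'b': 0 ⇒ 1;  out=∅∪out(1)=∅
  fail(14) 'ac': from fail(13)=0 chase 'c': 0 ⇒ 17;  out=∅∪out(17)=∅
  fail(18) 'cc': from fail(17)=0 chase 'c': 0 ⇒ 17;  out=∅∪out(17)=∅
  fail(3) 'bda': from fail(2)=7 chase 'a': 7→0 ⇒ 13;  out=∅∪out(13)=∅
  fail(9) 'dbb': from fail(8)=1 chase 'b': 1→0 ⇒ 1;  out=∅∪out(1)=∅
  fail(15) 'acc': from fail(14)=17 chase 'c': 17 ⇒ 18;  out=∅∪out(18)=∅
  fail(19) 'ccd': from fail(18)=17 chase 'd': 17→0 ⇒ 7;  out={3}∪out(7)={3}
  fail(4) 'bdab': from fail(3)=13 chase 'b': 13→0 ⇒ 1;  out=∅∪out(1)=∅
  fail(10) 'dbbd': from fail(9)=1 chase 'd': 1 ⇒ 2;  out=∅∪out(2)=∅
  fail(16) 'accd': from fail(15)=18 chase 'd': 18 ⇒ 19;  out={2}∪out(19)={2,3}
  fail(5) 'bdabd': from fail(4)=1 chase 'd': 1 ⇒ 2;  out=∅∪out(2)=∅
  fail(11) 'dbbda': from fail(10)=2 chase 'a': 2 ⇒ 3;  out=∅∪out(3)=∅
  fail(6) 'bdabdd': from fail(5)=2 chase 'd': 2→7→0 ⇒ 7;  out={0}∪out(7)={0}
  fail(12) 'dbbdab': from fail(11)=3 chase 'b': 3 ⇒ 4;  out={1}∪out(4)={1}

Run:
[0] read 'd'  n0⇒n7
[1] read 'b'  n7⇒n8
[2] read 'b'  n8⇒n9
[3] read 'd'  n9⇒n10
[4] read 'a'  n10⇒n11
[5] read 'b'  n11⇒n12  → match P1@[0:5]
[6] read 'c'  n12⇒n17 (fail-walked)
[7] read 'a'  n17⇒n13 (fail-walked)
[8] read 'd'  n13⇒n7 (fail-walked)
[9] read 'b'  n7⇒n8
[10] read 'a'  n8⇒n13 (fail-walked)
[11] read 'c'  n13⇒n14
[12] read 'a'  n14⇒n13 (fail-walked)
[13] read 'c'  n13⇒n14
[14] read 'a'  n14⇒n13 (fail-walked)
[15] read 'a'  n13⇒n13 (fail-walked)
[16] read 'c'  n13⇒n14
[17] read 'd'  n14⇒n7 (fail-walked)
[18] read 'a'  n7⇒n13 (fail-walked)
[19] read 'a'  n13⇒n13 (fail-walked)
[20] read 'c'  n13⇒n14
[21] read 'c'  n14⇒n15
[22] read 'd'  n15⇒n16  → match P2@[19:22],P3@[20:22]
[23] read 'c'  n16⇒n17 (fail-walked)
[24] read 'd'  n17⇒n7 (fail-walked)
[25] read 'b'  n7⇒n8
[26] read 'b'  n8⇒n9
[27] read 'd'  n9⇒n10
[28] read 'a'  n10⇒n11
[29] read 'b'  n11⇒n12  → match P1@[24:29]
[30] read 'a'  n12⇒n13 (fail-walked)
[31] read 'c'  n13⇒n14
[32] read 'c'  n14⇒n15
[33] read 'd'  n15⇒n16  → match P2@[30:33],P3@[31:33]
[34] read 'a'  n16⇒n13 (fail-walked)
[35] read 'a'  n13⇒n13 (fail-walked)
[36] read 'c'  n13⇒n14
[37] read 'a'  n14⇒n13 (fail-walked)
[38] read 'c'  n13⇒n14
[39] read 'c'  n14⇒n15

All matches (sorted): [[5,1],[22,2],[22,3],[29,1],[33,2],[33,3]]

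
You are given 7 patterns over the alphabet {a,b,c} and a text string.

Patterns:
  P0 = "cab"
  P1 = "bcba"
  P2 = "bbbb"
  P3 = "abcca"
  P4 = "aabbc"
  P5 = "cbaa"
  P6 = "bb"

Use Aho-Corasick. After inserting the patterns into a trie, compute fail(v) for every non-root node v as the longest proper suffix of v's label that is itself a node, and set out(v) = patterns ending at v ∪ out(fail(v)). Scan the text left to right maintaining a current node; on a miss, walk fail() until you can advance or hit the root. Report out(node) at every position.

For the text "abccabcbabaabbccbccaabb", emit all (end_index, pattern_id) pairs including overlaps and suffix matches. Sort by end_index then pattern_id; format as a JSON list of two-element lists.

Construct AC machine:
Trie (insert patterns):
  0='ε' goto a→11 b→4 c→1
  1='c' goto a→2 b→20
  2='ca' goto b→3
  3='cab' goto ·  [P0 ends]
  4='b' goto b→8 c→5
  5='bc' goto b→6
  6='bcb' goto a→7
  7='bcba' goto ·  [P1 ends]
  8='bb' goto b→9  [P6 ends]
  9='bbb' goto b→10
  10='bbbb' goto ·  [P2 ends]
  11='a' goto a→16 b→12
  12='ab' goto c→13
  13='abc' goto c→14
  14='abcc' goto a→15
  15='abcca' goto ·  [P3 ends]
  16='aa' goto b→17
  17='aab' goto b→18
  18='aabb' goto c→19
  19='aabbc' goto ·  [P4 ends]
  20='cb' goto a→21
  21='cba' goto a→22
  22='cbaa' goto ·  [P5 ends]

Failure links (BFS by depth):
  fail(1) 'c': from fail(0)=0 chase 'c': 0 ⇒ 0;  out=∅∪out(0)=∅
  fail(4) 'b': from fail(0)=0 chase 'b': 0 ⇒ 0;  out=∅∪out(0)=∅
  fail(11) 'a': from fail(0)=0 chase 'a': 0 ⇒ 0;  out=∅∪out(0)=∅
  fail(2) 'ca': from fail(1)=0 chase 'a': 0 ⇒ 11;  out=∅∪out(11)=∅
  fail(5) 'bc': from fail(4)=0 chase 'c': 0 ⇒ 1;  out=∅∪out(1)=∅
  fail(8) 'bb': from fail(4)=0 chase 'b': 0 ⇒ 4;  out={6}∪out(4)={6}
  fail(12) 'ab': from fail(11)=0 chase 'b': 0 ⇒ 4;  out=∅∪out(4)=∅
  fail(16) 'aa': from fail(11)=0 chase 'a': 0 ⇒ 11;  out=∅∪out(11)=∅
  fail(20) 'cb': from fail(1)=0 chase 'b': 0 ⇒ 4;  out=∅∪out(4)=∅
  fail(3) 'cab': from fail(2)=11 chase 'b': 11 ⇒ 12;  out={0}∪out(12)={0}
  fail(6) 'bcb': from fail(5)=1 chase 'b': 1 ⇒ 20;  out=∅∪out(20)=∅
  fail(9) 'bbb': from fail(8)=4 chase 'b': 4 ⇒ 8;  out=∅∪out(8)={6}
  fail(13) 'abc': from fail(12)=4 chase 'c': 4 ⇒ 5;  out=∅∪out(5)=∅
  fail(17) 'aab': from fail(16)=11 chase 'b': 11 ⇒ 12;  out=∅∪out(12)=∅
  fail(21) 'cba': from fail(20)=4 chase 'a': 4→0 ⇒ 11;  out=∅∪out(11)=∅
  fail(7) 'bcba': from fail(6)=20 chase 'a': 20 ⇒ 21;  out={1}∪out(21)={1}
  fail(10) 'bbbb': from fail(9)=8 chase 'b': 8 ⇒ 9;  out={2}∪out(9)={2,6}
  fail(14) 'abcc': from fail(13)=5 chase 'c': 5→1→0 ⇒ 1;  out=∅∪out(1)=∅
  fail(18) 'aabb': from fail(17)=12 chase 'b': 12→4 ⇒ 8;  out=∅∪out(8)={6}
  fail(22) 'cbaa': from fail(21)=11 chase 'a': 11 ⇒ 16;  out={5}∪out(16)={5}
  fail(15) 'abcca': from fail(14)=1 chase 'a': 1 ⇒ 2;  out={3}∪out(2)={3}
  fail(19) 'aabbc': from fail(18)=8 chase 'c': 8→4 ⇒ 5;  out={4}∪out(5)={4}

Text stream:
i=0 'a': node 0→11
i=1 'b': node 11→12
i=2 'c': node 12→13
i=3 'c': node 13→14
i=4 'a': node 14→15  emit P3@[0:4]
i=5 'b': node 15→3 (fail-walked)  emit P0@[3:5]
i=6 'c': node 3→13 (fail-walked)
i=7 'b': node 13→6 (fail-walked)
i=8 'a': node 6→7  emit P1@[5:8]
i=9 'b': node 7→12 (fail-walked)
i=10 'a': node 12→11 (fail-walked)
i=11 'a': node 11→16
i=12 'b': node 16→17
i=13 'b': node 17→18  emit P6@[12:13]
i=14 'c': node 18→19  emit P4@[10:14]
i=15 'c': node 19→1 (fail-walked)
i=16 'b': node 1→20
i=17 'c': node 20→5 (fail-walked)
i=18 'c': node 5→1 (fail-walked)
i=19 'a': node 1→2
i=20 'a': node 2→16 (fail-walked)
i=21 'b': node 16→17
i=22 'b': node 17→18  emit P6@[21:22]

Result: [[4,3],[5,0],[8,1],[13,6],[14,4],[22,6]]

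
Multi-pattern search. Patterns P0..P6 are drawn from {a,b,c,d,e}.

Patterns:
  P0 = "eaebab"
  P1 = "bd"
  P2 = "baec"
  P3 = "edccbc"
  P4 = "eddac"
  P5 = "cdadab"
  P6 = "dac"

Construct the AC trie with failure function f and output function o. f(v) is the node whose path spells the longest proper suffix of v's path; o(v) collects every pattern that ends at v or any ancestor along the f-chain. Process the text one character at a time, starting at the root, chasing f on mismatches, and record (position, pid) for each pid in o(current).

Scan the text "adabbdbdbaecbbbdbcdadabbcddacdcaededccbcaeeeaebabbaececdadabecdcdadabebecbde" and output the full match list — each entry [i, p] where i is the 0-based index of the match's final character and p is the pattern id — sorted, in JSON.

Build automaton:
Trie nodes:
  0='ε' goto b→7 c→20 d→26 e→1
  1='e' goto a→2 d→12
  2='ea' goto e→3
  3='eae' goto b→4
  4='eaeb' goto a→5
  5='eaeba' goto b→6
  6='eaebab' goto ·  [P0 ends]
  7='b' goto a→9 d→8
  8='bd' goto ·  [P1 ends]
  9='ba' goto e→10
  10='bae' goto c→11
  11='baec' goto ·  [P2 ends]
  12='ed' goto c→13 d→17
  13='edc' goto c→14
  14='edcc' goto b→15
  15='edccb' goto c→16
  16='edccbc' goto ·  [P3 ends]
  17='edd' goto a→18
  18='edda' goto c→19
  19='eddac' goto ·  [P4 ends]
  20='c' goto d→21
  21='cd' goto a→22
  22='cda' goto d→23
  23='cdad' goto a→24
  24='cdada' goto b→25
  25='cdadab' goto ·  [P5 ends]
  26='d' goto a→27
  27='da' goto c→28
  28='dac' goto ·  [P6 ends]

Failure links (BFS by depth):
  fail(1) 'e': from fail(0)=0 chase 'e': 0 ⇒ 0;  out=∅∪out(0)=∅
  fail(7) 'b': from fail(0)=0 chase 'b': 0 ⇒ 0;  out=∅∪out(0)=∅
  fail(20) 'c': from fail(0)=0 chase 'c': 0 ⇒ 0;  out=∅∪out(0)=∅
  fail(26) 'd': from fail(0)=0 chase 'd': 0 ⇒ 0;  out=∅∪out(0)=∅
  fail(2) 'ea': from fail(1)=0 chase 'a': 0 ⇒ 0;  out=∅∪out(0)=∅
  fail(8) 'bd': from fail(7)=0 chase 'd': 0 ⇒ 26;  out={1}∪out(26)={1}
  fail(9) 'ba': from fail(7)=0 chase 'a': 0 ⇒ 0;  out=∅∪out(0)=∅
  fail(12) 'ed': from fail(1)=0 chase 'd': 0 ⇒ 26;  out=∅∪out(26)=∅
  fail(21) 'cd': from fail(20)=0 chase 'd': 0 ⇒ 26;  out=∅∪out(26)=∅
  fail(27) 'da': from fail(26)=0 chase 'a': 0 ⇒ 0;  out=∅∪out(0)=∅
  fail(3) 'eae': from fail(2)=0 chase 'e': 0 ⇒ 1;  out=∅∪out(1)=∅
  fail(10) 'bae': from fail(9)=0 chase 'e': 0 ⇒ 1;  out=∅∪out(1)=∅
  fail(13) 'edc': from fail(12)=26 chase 'c': 26→0 ⇒ 20;  out=∅∪out(20)=∅
  fail(17) 'edd': from fail(12)=26 chase 'd': 26→0 ⇒ 26;  out=∅∪out(26)=∅
  fail(22) 'cda': from fail(21)=26 chase 'a': 26 ⇒ 27;  out=∅∪out(27)=∅
  fail(28) 'dac': from fail(27)=0 chase 'c': 0 ⇒ 20;  out={6}∪out(20)={6}
  fail(4) 'eaeb': from fail(3)=1 chase 'b': 1→0 ⇒ 7;  out=∅∪out(7)=∅
  fail(11) 'baec': from fail(10)=1 chase 'c': 1→0 ⇒ 20;  out={2}∪out(20)={2}
  fail(14) 'edcc': from fail(13)=20 chase 'c': 20→0 ⇒ 20;  out=∅∪out(20)=∅
  fail(18) 'edda': from fail(17)=26 chase 'a': 26 ⇒ 27;  out=∅∪out(27)=∅
  fail(23) 'cdad': from fail(22)=27 chase 'd': 27→0 ⇒ 26;  out=∅∪out(26)=∅
  fail(5) 'eaeba': from fail(4)=7 chase 'a': 7 ⇒ 9;  out=∅∪out(9)=∅
  fail(15) 'edccb': from fail(14)=20 chase 'b': 20→0 ⇒ 7;  out=∅∪out(7)=∅
  fail(19) 'eddac': from fail(18)=27 chase 'c': 27 ⇒ 28;  out={4}∪out(28)={4,6}
  fail(24) 'cdada': from fail(23)=26 chase 'a': 26 ⇒ 27;  out=∅∪out(27)=∅
  fail(6) 'eaebab': from fail(5)=9 chase 'b': 9→0 ⇒ 7;  out={0}∪out(7)={0}
  fail(16) 'edccbc': from fail(15)=7 chase 'c': 7→0 ⇒ 20;  out={3}∪out(20)={3}
  fail(25) 'cdadab': from fail(24)=27 chase 'b': 27→0 ⇒ 7;  out={5}∪out(7)={5}

Text stream:
i=0 'a': node 0→0
i=1 'd': node 0→26
i=2 'a': node 26→27
i=3 'b': node 27→7 ·f
i=4 'b': node 7→7 ·f
i=5 'd': node 7→8  → match P1@[4:5]
i=6 'b': node 8→7 ·f
i=7 'd': node 7→8  → match P1@[6:7]
i=8 'b': node 8→7 ·f
i=9 'a': node 7→9
i=10 'e': node 9→10
i=11 'c': node 10→11  → match P2@[8:11]
i=12 'b': node 11→7 ·f
i=13 'b': node 7→7 ·f
i=14 'b': node 7→7 ·f
i=15 'd': node 7→8  → match P1@[14:15]
i=16 'b': node 8→7 ·f
i=17 'c': node 7→20 ·f
i=18 'd': node 20→21
i=19 'a': node 21→22
i=20 'd': node 22→23
i=21 'a': node 23→24
i=22 'b': node 24→25  → match P5@[17:22]
i=23 'b': node 25→7 ·f
i=24 'c': node 7→20 ·f
i=25 'd': node 20→21
i=26 'd': node 21→26 ·f
i=27 'a': node 26→27
i=28 'c': node 27→28  → match P6@[26:28]
i=29 'd': node 28→21 ·f
i=30 'c': node 21→20 ·f
i=31 'a': node 20→0 ·f
i=32 'e': node 0→1
i=33 'd': node 1→12
i=34 'e': node 12→1 ·f
i=35 'd': node 1→12
i=36 'c': node 12→13
i=37 'c': node 13→14
i=38 'b': node 14→15
i=39 'c': node 15→16  → match P3@[34:39]
i=40 'a': node 16→0 ·f
i=41 'e': node 0→1
i=42 'e': node 1→1 ·f
i=43 'e': node 1→1 ·f
i=44 'a': node 1→2
i=45 'e': node 2→3
i=46 'b': node 3→4
i=47 'a': node 4→5
i=48 'b': node 5→6  → match P0@[43:48]
i=49 'b': node 6→7 ·f
i=50 'a': node 7→9
i=51 'e': node 9→10
i=52 'c': node 10→11  → match P2@[49:52]
i=53 'e': node 11→1 ·f
i=54 'c': node 1→20 ·f
i=55 'd': node 20→21
i=56 'a': node 21→22
i=57 'd': node 22→23
i=58 'a': node 23→24
i=59 'b': node 24→25  → match P5@[54:59]
i=60 'e': node 25→1 ·f
i=61 'c': node 1→20 ·f
i=62 'd': node 20→21
i=63 'c': node 21→20 ·f
i=64 'd': node 20→21
i=65 'a': node 21→22
i=66 'd': node 22→23
i=67 'a': node 23→24
i=68 'b': node 24→25  → match P5@[63:68]
i=69 'e': node 25→1 ·f
i=70 'b': node 1→7 ·f
i=71 'e': node 7→1 ·f
i=72 'c': node 1→20 ·f
i=73 'b': node 20→7 ·f
i=74 'd': node 7→8  → match P1@[73:74]
i=75 'e': node 8→1 ·f

All matches (sorted): [[5,1],[7,1],[11,2],[15,1],[22,5],[28,6],[39,3],[48,0],[52,2],[59,5],[68,5],[74,1]]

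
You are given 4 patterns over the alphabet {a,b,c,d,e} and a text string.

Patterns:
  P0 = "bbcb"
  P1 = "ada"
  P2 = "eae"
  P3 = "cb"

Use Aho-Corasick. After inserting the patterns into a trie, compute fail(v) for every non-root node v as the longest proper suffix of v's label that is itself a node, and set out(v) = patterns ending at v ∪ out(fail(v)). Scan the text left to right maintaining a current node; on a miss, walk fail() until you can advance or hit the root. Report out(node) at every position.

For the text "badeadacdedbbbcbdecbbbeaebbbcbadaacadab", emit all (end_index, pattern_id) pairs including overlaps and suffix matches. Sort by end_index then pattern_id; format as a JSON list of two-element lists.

Build:
Trie (insert patterns):
  0='ε' goto a→5 b→1 c→11 e→8
  1='b' goto b→2
  2='bb' goto c→3
  3='bbc' goto b→4
  4='bbcb' goto ·  [P0 ends]
  5='a' goto d→6
  6='ad' goto a→7
  7='ada' goto ·  [P1 ends]
  8='e' goto a→9
  9='ea' goto e→10
  10='eae' goto ·  [P2 ends]
  11='c' goto b→12
  12='cb' goto ·  [P3 ends]

Failure links (BFS by depth):
  n1('b'): parent n0 fail=0; on 'b' 0 → fail=0;  out ∅∪∅=∅
  n5('a'): parent n0 fail=0; on 'a' 0 → fail=0;  out ∅∪∅=∅
  n8('e'): parent n0 fail=0; on 'e' 0 → fail=0;  out ∅∪∅=∅
  n11('c'): parent n0 fail=0; on 'c' 0 → fail=0;  out ∅∪∅=∅
  n2('bb'): parent n1 fail=0; on 'b' 0 → fail=1;  out ∅∪∅=∅
  n6('ad'): parent n5 fail=0; on 'd' 0 → fail=0;  out ∅∪∅=∅
  n9('ea'): parent n8 fail=0; on 'a' 0 → fail=5;  out ∅∪∅=∅
  n12('cb'): parent n11 fail=0; on 'b' 0 → fail=1;  out {3}∪∅={3}
  n3('bbc'): parent n2 fail=1; on 'c' 1→0 → fail=11;  out ∅∪∅=∅
  n7('ada'): parent n6 fail=0; on 'a' 0 → fail=5;  out {1}∪∅={1}
  n10('eae'): parent n9 fail=5; on 'e' 5→0 → fail=8;  out {2}∪∅={2}
  n4('bbcb'): parent n3 fail=11; on 'b' 11 → fail=12;  out {0}∪{3}={0,3}

Run:
i=0 'b': node 0→1
i=1 'a': node 1→5 ·f
i=2 'd': node 5→6
i=3 'e': node 6→8 ·f
i=4 'a': node 8→9
i=5 'd': node 9→6 ·f
i=6 'a': node 6→7  → match P1@[4:6]
i=7 'c': node 7→11 ·f
i=8 'd': node 11→0 ·f
i=9 'e': node 0→8
i=10 'd': node 8→0 ·f
i=11 'b': node 0→1
i=12 'b': node 1→2
i=13 'b': node 2→2 ·f
i=14 'c': node 2→3
i=15 'b': node 3→4  → match P0@[12:15],P3@[14:15]
i=16 'd': node 4→0 ·f
i=17 'e': node 0→8
i=18 'c': node 8→11 ·f
i=19 'b': node 11→12  → match P3@[18:19]
i=20 'b': node 12→2 ·f
i=21 'b': node 2→2 ·f
i=22 'e': node 2→8 ·f
i=23 'a': node 8→9
i=24 'e': node 9→10  → match P2@[22:24]
i=25 'b': node 10→1 ·f
i=26 'b': node 1→2
i=27 'b': node 2→2 ·f
i=28 'c': node 2→3
i=29 'b': node 3→4  → match P0@[26:29],P3@[28:29]
i=30 'a': node 4→5 ·f
i=31 'd': node 5→6
i=32 'a': node 6→7  → match P1@[30:32]
i=33 'a': node 7→5 ·f
i=34 'c': node 5→11 ·f
i=35 'a': node 11→5 ·f
i=36 'd': node 5→6
i=37 'a': node 6→7  → match P1@[35:37]
i=38 'b': node 7→1 ·f

Matches: [[6,1],[15,0],[15,3],[19,3],[24,2],[29,0],[29,3],[32,1],[37,1]]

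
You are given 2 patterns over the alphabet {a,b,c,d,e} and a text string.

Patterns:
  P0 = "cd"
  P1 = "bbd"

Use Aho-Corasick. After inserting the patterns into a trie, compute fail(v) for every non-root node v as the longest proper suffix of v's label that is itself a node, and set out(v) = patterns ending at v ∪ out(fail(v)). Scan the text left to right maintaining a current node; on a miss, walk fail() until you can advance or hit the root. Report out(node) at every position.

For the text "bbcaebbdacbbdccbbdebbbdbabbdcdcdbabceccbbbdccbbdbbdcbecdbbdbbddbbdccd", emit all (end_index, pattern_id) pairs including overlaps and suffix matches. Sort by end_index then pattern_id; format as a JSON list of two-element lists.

Build automaton:
Trie (insert patterns):
  0='ε' goto b→3 c→1
  1='c' goto d→2
  2='cd' goto ·  ←P0
  3='b' goto b→4
  4='bb' goto d→5
  5='bbd' goto ·  ←P1

BFS fail/out derivation:
  fail(1) 'c': from fail(0)=0 chase 'c': 0 ⇒ 0;  out=∅∪out(0)=∅
  fail(3) 'b': from fail(0)=0 chase 'b': 0 ⇒ 0;  out=∅∪out(0)=∅
  fail(2) 'cd': from fail(1)=0 chase 'd': 0 ⇒ 0;  out={0}∪out(0)={0}
  fail(4) 'bb': from fail(3)=0 chase 'b': 0 ⇒ 3;  out=∅∪out(3)=∅
  fail(5) 'bbd': from fail(4)=3 chase 'd': 3→0 ⇒ 0;  out={1}∪out(0)={1}

Scan:
[0] read 'b'  n0⇒n3
[1] read 'b'  n3⇒n4
[2] read 'c'  n4⇒n1 (via fail)
[3] read 'a'  n1⇒n0 (via fail)
[4] read 'e'  n0⇒n0
[5] read 'b'  n0⇒n3
[6] read 'b'  n3⇒n4
[7] read 'd'  n4⇒n5  → match P1@[5:7]
[8] read 'a'  n5⇒n0 (via fail)
[9] read 'c'  n0⇒n1
[10] read 'b'  n1⇒n3 (via fail)
[11] read 'b'  n3⇒n4
[12] read 'd'  n4⇒n5  → match P1@[10:12]
[13] read 'c'  n5⇒n1 (via fail)
[14] read 'c'  n1⇒n1 (via fail)
[15] read 'b'  n1⇒n3 (via fail)
[16] read 'b'  n3⇒n4
[17] read 'd'  n4⇒n5  → match P1@[15:17]
[18] read 'e'  n5⇒n0 (via fail)
[19] read 'b'  n0⇒n3
[20] read 'b'  n3⇒n4
[21] read 'b'  n4⇒n4 (via fail)
[22] read 'd'  n4⇒n5  → match P1@[20:22]
[23] read 'b'  n5⇒n3 (via fail)
[24] read 'a'  n3⇒n0 (via fail)
[25] read 'b'  n0⇒n3
[26] read 'b'  n3⇒n4
[27] read 'd'  n4⇒n5  → match P1@[25:27]
[28] read 'c'  n5⇒n1 (via fail)
[29] read 'd'  n1⇒n2  → match P0@[28:29]
[30] read 'c'  n2⇒n1 (via fail)
[31] read 'd'  n1⇒n2  → match P0@[30:31]
[32] read 'b'  n2⇒n3 (via fail)
[33] read 'a'  n3⇒n0 (via fail)
[34] read 'b'  n0⇒n3
[35] read 'c'  n3⇒n1 (via fail)
[36] read 'e'  n1⇒n0 (via fail)
[37] read 'c'  n0⇒n1
[38] read 'c'  n1⇒n1 (via fail)
[39] read 'b'  n1⇒n3 (via fail)
[40] read 'b'  n3⇒n4
[41] read 'b'  n4⇒n4 (via fail)
[42] read 'd'  n4⇒n5  → match P1@[40:42]
[43] read 'c'  n5⇒n1 (via fail)
[44] read 'c'  n1⇒n1 (via fail)
[45] read 'b'  n1⇒n3 (via fail)
[46] read 'b'  n3⇒n4
[47] read 'd'  n4⇒n5  → match P1@[45:47]
[48] read 'b'  n5⇒n3 (via fail)
[49] read 'b'  n3⇒n4
[50] read 'd'  n4⇒n5  → match P1@[48:50]
[51] read 'c'  n5⇒n1 (via fail)
[52] read 'b'  n1⇒n3 (via fail)
[53] read 'e'  n3⇒n0 (via fail)
[54] read 'c'  n0⇒n1
[55] read 'd'  n1⇒n2  → match P0@[54:55]
[56] read 'b'  n2⇒n3 (via fail)
[57] read 'b'  n3⇒n4
[58] read 'd'  n4⇒n5  → match P1@[56:58]
[59] read 'b'  n5⇒n3 (via fail)
[60] read 'b'  n3⇒n4
[61] read 'd'  n4⇒n5  → match P1@[59:61]
[62] read 'd'  n5⇒n0 (via fail)
[63] read 'b'  n0⇒n3
[64] read 'b'  n3⇒n4
[65] read 'd'  n4⇒n5  → match P1@[63:65]
[66] read 'c'  n5⇒n1 (via fail)
[67] read 'c'  n1⇒n1 (via fail)
[68] read 'd'  n1⇒n2  → match P0@[67:68]

All matches (sorted): [[7,1],[12,1],[17,1],[22,1],[27,1],[29,0],[31,0],[42,1],[47,1],[50,1],[55,0],[58,1],[61,1],[65,1],[68,0]]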